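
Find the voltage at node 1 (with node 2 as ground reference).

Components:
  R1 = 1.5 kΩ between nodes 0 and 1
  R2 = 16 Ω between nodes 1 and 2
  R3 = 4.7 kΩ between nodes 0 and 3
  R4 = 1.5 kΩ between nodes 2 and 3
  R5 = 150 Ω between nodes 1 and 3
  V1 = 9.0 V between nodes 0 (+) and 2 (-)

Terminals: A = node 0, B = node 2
Nodal analysis, taking node 2 as the 0 V reference.
Source V1 fixes V_0 = 9 V.
KCL at each unknown node (sum of currents leaving = 0; resistances in Ω):
  Node 1: (V_1 - 9)/1500 + (V_1 - 0)/16 + (V_1 - V_3)/150 = 0
  Node 3: (V_3 - 9)/4700 + (V_3 - 0)/1500 + (V_3 - V_1)/150 = 0
Collecting terms (coefficients in siemens):
  0.06983·V_1 - 0.006667·V_3 = 0.006
  0.007546·V_3 - 0.006667·V_1 = 0.001915
Determinant D = (0.06983)(0.007546) - (-0.006667)(-0.006667) = 0.0004825
V_1 = [(0.006)(0.007546) - (-0.006667)(0.001915)]/D = 0.1203 V
V_3 = [(0.06983)(0.001915) - (0.006)(-0.006667)]/D = 0.36 V
The requested potential is V_1 = 0.1203 V.

Final answer: V_1 = 0.1203 V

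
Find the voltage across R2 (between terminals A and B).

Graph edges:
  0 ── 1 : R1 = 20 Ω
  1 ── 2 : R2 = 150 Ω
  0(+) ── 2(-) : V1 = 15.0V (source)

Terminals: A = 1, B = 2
R1 and R2 are in series across V1 (node 0 → node 1 → node 2), and the output A–B is taken across R2, so this is a voltage divider.
Series current: I = V1/(R1 + R2) = 15/(20 + 150) = 15/170 = 0.08824 A
V_R2 = I × R2 = V1 × R2/(R1 + R2) = 15 × 150/170 = 13.24 V

Final answer: 13.24 V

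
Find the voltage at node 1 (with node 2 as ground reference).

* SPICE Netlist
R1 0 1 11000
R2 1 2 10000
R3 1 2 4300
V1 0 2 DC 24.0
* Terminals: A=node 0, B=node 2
Nodal analysis, taking node 2 as the 0 V reference.
Source V1 fixes V_0 = 24 V.
KCL at each unknown node (sum of currents leaving = 0; resistances in Ω):
  Node 1: (V_1 - 24)/11000 + (V_1 - 0)/10000 + (V_1 - 0)/4300 = 0
Collecting terms: 0.0004235 × V_1 = 0.002182  =>  V_1 = 5.152 V
The requested potential is V_1 = 5.152 V.

Final answer: V_1 = 5.152 V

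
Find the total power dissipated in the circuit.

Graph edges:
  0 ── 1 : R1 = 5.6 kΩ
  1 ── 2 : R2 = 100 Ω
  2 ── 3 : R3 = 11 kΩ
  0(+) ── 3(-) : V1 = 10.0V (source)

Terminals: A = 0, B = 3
Nodal analysis, taking node 3 as the 0 V reference.
Source V1 fixes V_0 = 10 V.
KCL at each unknown node (sum of currents leaving = 0; resistances in Ω):
  Node 1: (V_1 - 10)/5600 + (V_1 - V_2)/100 = 0
  Node 2: (V_2 - V_1)/100 + (V_2 - 0)/11000 = 0
Collecting terms (coefficients in siemens):
  0.01018·V_1 - 0.01·V_2 = 0.001786
  0.01009·V_2 - 0.01·V_1 = 0
Determinant D = (0.01018)(0.01009) - (-0.01)(-0.01) = 0.000002711
V_1 = [(0.001786)(0.01009) - (-0.01)(0)]/D = 6.647 V
V_2 = [(0.01018)(0) - (0.001786)(-0.01)]/D = 6.587 V
Power in each resistor, P = (ΔV)²/R:
  P_R1 = (10 - 6.647)²/5600 = 0.002008 W
  P_R2 = (6.647 - 6.587)²/100 = 0.00003586 W
  P_R3 = (6.587 - 0)²/11000 = 0.003944 W
P_total = P_R1 + P_R2 + P_R3 = 0.005988 W

Final answer: 0.005988 W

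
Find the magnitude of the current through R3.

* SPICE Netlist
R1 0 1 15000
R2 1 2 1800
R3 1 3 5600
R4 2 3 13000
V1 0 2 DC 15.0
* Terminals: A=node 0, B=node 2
Nodal analysis, taking node 2 as the 0 V reference.
Source V1 fixes V_0 = 15 V.
KCL at each unknown node (sum of currents leaving = 0; resistances in Ω):
  Node 1: (V_1 - 15)/15000 + (V_1 - 0)/1800 + (V_1 - V_3)/5600 = 0
  Node 3: (V_3 - V_1)/5600 + (V_3 - 0)/13000 = 0
Collecting terms (coefficients in siemens):
  0.0008008·V_1 - 0.0001786·V_3 = 0.001
  0.0002555·V_3 - 0.0001786·V_1 = 0
Determinant D = (0.0008008)(0.0002555) - (-0.0001786)(-0.0001786) = 0.0000001727
V_1 = [(0.001)(0.0002555) - (-0.0001786)(0)]/D = 1.479 V
V_3 = [(0.0008008)(0) - (0.001)(-0.0001786)]/D = 1.034 V
I_R3 = (V_1 - V_3)/R3 = (1.479 - 1.034)/5600 = 0.00007953 A
|I_R3| = 0.00007953 A

Final answer: |I_R3| = 7.953e-05 A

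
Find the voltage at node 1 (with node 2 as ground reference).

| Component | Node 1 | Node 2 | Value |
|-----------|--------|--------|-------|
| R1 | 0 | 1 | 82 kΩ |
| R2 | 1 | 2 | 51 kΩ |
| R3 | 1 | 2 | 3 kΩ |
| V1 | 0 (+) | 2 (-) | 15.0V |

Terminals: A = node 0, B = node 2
Nodal analysis, taking node 2 as the 0 V reference.
Source V1 fixes V_0 = 15 V.
KCL at each unknown node (sum of currents leaving = 0; resistances in Ω):
  Node 1: (V_1 - 15)/82000 + (V_1 - 0)/51000 + (V_1 - 0)/3000 = 0
Collecting terms: 0.0003651 × V_1 = 0.0001829  =>  V_1 = 0.501 V
The requested potential is V_1 = 0.501 V.

Final answer: V_1 = 0.501 V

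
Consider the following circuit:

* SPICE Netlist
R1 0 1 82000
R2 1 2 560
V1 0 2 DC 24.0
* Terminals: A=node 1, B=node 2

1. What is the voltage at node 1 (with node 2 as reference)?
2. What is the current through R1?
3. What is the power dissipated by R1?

Nodal analysis, taking node 2 as the 0 V reference.
Source V1 fixes V_0 = 24 V.
KCL at each unknown node (sum of currents leaving = 0; resistances in Ω):
  Node 1: (V_1 - 24)/82000 + (V_1 - 0)/560 = 0
Collecting terms: 0.001798 × V_1 = 0.0002927  =>  V_1 = 0.1628 V
Part 1:
  Read off the nodal solution: V_1 = 0.1628 V
Part 2:
  I_R1 = (V_0 - V_1)/R1 = (24 - 0.1628)/82000 = 0.0002907 A
  Magnitude: I_R1 = 0.0002907 A
Part 3:
  I_R1 = (V_0 - V_1)/R1 = (24 - 0.1628)/82000 = 0.0002907 A
  P_R1 = I_R1² × R1 = (0.0002907)² × 82000 = 0.006929 W

Final answers:
1. V_1 = 0.1628 V
2. I_R1 = 0.0002907 A
3. P_R1 = 0.006929 W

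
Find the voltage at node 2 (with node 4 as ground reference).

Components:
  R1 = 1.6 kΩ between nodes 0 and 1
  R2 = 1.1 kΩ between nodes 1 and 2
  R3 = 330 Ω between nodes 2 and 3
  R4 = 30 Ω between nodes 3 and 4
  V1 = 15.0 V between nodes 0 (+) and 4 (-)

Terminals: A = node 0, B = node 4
Nodal analysis, taking node 4 as the 0 V reference.
Source V1 fixes V_0 = 15 V.
KCL at each unknown node (sum of currents leaving = 0; resistances in Ω):
  Node 1: (V_1 - 15)/1600 + (V_1 - V_2)/1100 = 0
  Node 2: (V_2 - V_1)/1100 + (V_2 - V_3)/330 = 0
  Node 3: (V_3 - V_2)/330 + (V_3 - 0)/30 = 0
Collecting terms (coefficients in siemens):
  0.001534·V_1 - 0.0009091·V_2 = 0.009375
  0.003939·V_2 - 0.0009091·V_1 - 0.00303·V_3 = 0
  0.03636·V_3 - 0.00303·V_2 = 0
Solving these 3 simultaneous equations (Gaussian elimination) gives:
  V_1 = 7.157 V, V_2 = 1.765 V, V_3 = 0.1471 V
The requested potential is V_2 = 1.765 V.

Final answer: V_2 = 1.765 V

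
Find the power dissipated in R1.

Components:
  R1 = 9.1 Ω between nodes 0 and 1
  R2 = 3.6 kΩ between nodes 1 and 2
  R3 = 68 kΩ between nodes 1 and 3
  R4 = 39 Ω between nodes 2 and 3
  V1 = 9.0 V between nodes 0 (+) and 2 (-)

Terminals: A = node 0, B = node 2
Nodal analysis, taking node 2 as the 0 V reference.
Source V1 fixes V_0 = 9 V.
KCL at each unknown node (sum of currents leaving = 0; resistances in Ω):
  Node 1: (V_1 - 9)/9.1 + (V_1 - 0)/3600 + (V_1 - V_3)/68000 = 0
  Node 3: (V_3 - V_1)/68000 + (V_3 - 0)/39 = 0
Collecting terms (coefficients in siemens):
  0.1102·V_1 - 0.00001471·V_3 = 0.989
  0.02566·V_3 - 0.00001471·V_1 = 0
Determinant D = (0.1102)(0.02566) - (-0.00001471)(-0.00001471) = 0.002827
V_1 = [(0.989)(0.02566) - (-0.00001471)(0)]/D = 8.976 V
V_3 = [(0.1102)(0) - (0.989)(-0.00001471)]/D = 0.005145 V
I_R1 = (V_0 - V_1)/R1 = (9 - 8.976)/9.1 = 0.002625 A
P_R1 = I_R1² × R1 = (0.002625)² × 9.1 = 0.00006272 W

Final answer: 6.272e-05 W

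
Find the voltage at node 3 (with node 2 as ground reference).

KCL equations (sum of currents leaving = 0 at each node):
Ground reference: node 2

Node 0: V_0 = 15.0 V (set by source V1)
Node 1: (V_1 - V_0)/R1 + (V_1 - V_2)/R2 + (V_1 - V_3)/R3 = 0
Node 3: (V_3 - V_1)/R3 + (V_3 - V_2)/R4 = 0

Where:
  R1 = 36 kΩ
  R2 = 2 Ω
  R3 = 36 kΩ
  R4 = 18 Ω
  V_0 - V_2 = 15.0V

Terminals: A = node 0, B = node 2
Nodal analysis, taking node 2 as the 0 V reference.
Source V1 fixes V_0 = 15 V.
KCL at each unknown node (sum of currents leaving = 0; resistances in Ω):
  Node 1: (V_1 - 15)/36000 + (V_1 - 0)/2 + (V_1 - V_3)/36000 = 0
  Node 3: (V_3 - V_1)/36000 + (V_3 - 0)/18 = 0
Collecting terms (coefficients in siemens):
  0.5001·V_1 - 0.00002778·V_3 = 0.0004167
  0.05558·V_3 - 0.00002778·V_1 = 0
Determinant D = (0.5001)(0.05558) - (-0.00002778)(-0.00002778) = 0.02779
V_1 = [(0.0004167)(0.05558) - (-0.00002778)(0)]/D = 0.0008332 V
V_3 = [(0.5001)(0) - (0.0004167)(-0.00002778)]/D = 0.0000004164 V
The requested potential is V_3 = 0.0000004164 V.

Final answer: V_3 = 4.164e-07 V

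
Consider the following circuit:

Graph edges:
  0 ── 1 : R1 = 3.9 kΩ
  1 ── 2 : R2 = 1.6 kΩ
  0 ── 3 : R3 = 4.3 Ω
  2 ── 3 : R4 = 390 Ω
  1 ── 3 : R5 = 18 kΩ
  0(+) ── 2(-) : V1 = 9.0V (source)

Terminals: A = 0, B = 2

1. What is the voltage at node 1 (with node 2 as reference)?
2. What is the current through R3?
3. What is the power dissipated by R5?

Nodal analysis, taking node 2 as the 0 V reference.
Source V1 fixes V_0 = 9 V.
KCL at each unknown node (sum of currents leaving = 0; resistances in Ω):
  Node 1: (V_1 - 9)/3900 + (V_1 - 0)/1600 + (V_1 - V_3)/18000 = 0
  Node 3: (V_3 - 9)/4.3 + (V_3 - 0)/390 + (V_3 - V_1)/18000 = 0
Collecting terms (coefficients in siemens):
  0.000937·V_1 - 0.00005556·V_3 = 0.002308
  0.2352·V_3 - 0.00005556·V_1 = 2.093
Determinant D = (0.000937)(0.2352) - (-0.00005556)(-0.00005556) = 0.0002204
V_1 = [(0.002308)(0.2352) - (-0.00005556)(2.093)]/D = 2.991 V
V_3 = [(0.000937)(2.093) - (0.002308)(-0.00005556)]/D = 8.9 V
Part 1:
  Read off the nodal solution: V_1 = 2.991 V
Part 2:
  I_R3 = (V_0 - V_3)/R3 = (9 - 8.9)/4.3 = 0.02315 A
  Magnitude: I_R3 = 0.02315 A
Part 3:
  I_R5 = (V_1 - V_3)/R5 = (2.991 - 8.9)/18000 = -0.0003283 A
  P_R5 = I_R5² × R5 = (-0.0003283)² × 18000 = 0.00194 W

Final answers:
1. V_1 = 2.991 V
2. I_R3 = 0.02315 A
3. P_R5 = 0.00194 W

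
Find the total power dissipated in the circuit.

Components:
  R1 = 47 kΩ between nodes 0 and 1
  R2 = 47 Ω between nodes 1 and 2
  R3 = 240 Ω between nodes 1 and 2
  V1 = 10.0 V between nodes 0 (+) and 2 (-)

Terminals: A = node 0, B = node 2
Nodal analysis, taking node 2 as the 0 V reference.
Source V1 fixes V_0 = 10 V.
KCL at each unknown node (sum of currents leaving = 0; resistances in Ω):
  Node 1: (V_1 - 10)/47000 + (V_1 - 0)/47 + (V_1 - 0)/240 = 0
Collecting terms: 0.02546 × V_1 = 0.0002128  =>  V_1 = 0.008355 V
Power in each resistor, P = (ΔV)²/R:
  P_R1 = (10 - 0.008355)²/47000 = 0.002124 W
  P_R2 = (0.008355 - 0)²/47 = 0.000001485 W
  P_R3 = (0.008355 - 0)²/240 = 0.0000002909 W
P_total = P_R1 + P_R2 + P_R3 = 0.002126 W

Final answer: 0.002126 W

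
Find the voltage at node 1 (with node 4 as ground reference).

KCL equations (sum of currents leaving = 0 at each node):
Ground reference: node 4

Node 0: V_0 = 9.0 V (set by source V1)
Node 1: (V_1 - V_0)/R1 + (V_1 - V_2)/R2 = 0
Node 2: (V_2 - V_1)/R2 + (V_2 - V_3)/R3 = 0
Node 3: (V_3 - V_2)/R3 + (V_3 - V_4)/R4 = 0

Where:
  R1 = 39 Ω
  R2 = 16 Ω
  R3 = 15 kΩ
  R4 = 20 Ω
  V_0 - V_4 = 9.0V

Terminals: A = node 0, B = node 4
Nodal analysis, taking node 4 as the 0 V reference.
Source V1 fixes V_0 = 9 V.
KCL at each unknown node (sum of currents leaving = 0; resistances in Ω):
  Node 1: (V_1 - 9)/39 + (V_1 - V_2)/16 = 0
  Node 2: (V_2 - V_1)/16 + (V_2 - V_3)/15000 = 0
  Node 3: (V_3 - V_2)/15000 + (V_3 - 0)/20 = 0
Collecting terms (coefficients in siemens):
  0.08814·V_1 - 0.0625·V_2 = 0.2308
  0.06257·V_2 - 0.0625·V_1 - 0.00006667·V_3 = 0
  0.05007·V_3 - 0.00006667·V_2 = 0
Solving these 3 simultaneous equations (Gaussian elimination) gives:
  V_1 = 8.977 V, V_2 = 8.967 V, V_3 = 0.01194 V
The requested potential is V_1 = 8.977 V.

Final answer: V_1 = 8.977 V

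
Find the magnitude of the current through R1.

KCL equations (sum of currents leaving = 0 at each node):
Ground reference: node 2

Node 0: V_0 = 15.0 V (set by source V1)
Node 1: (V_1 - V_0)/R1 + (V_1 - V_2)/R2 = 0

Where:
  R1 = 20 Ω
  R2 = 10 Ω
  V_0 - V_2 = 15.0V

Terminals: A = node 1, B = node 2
Nodal analysis, taking node 2 as the 0 V reference.
Source V1 fixes V_0 = 15 V.
KCL at each unknown node (sum of currents leaving = 0; resistances in Ω):
  Node 1: (V_1 - 15)/20 + (V_1 - 0)/10 = 0
Collecting terms: 0.15 × V_1 = 0.75  =>  V_1 = 5 V
I_R1 = (V_0 - V_1)/R1 = (15 - 5)/20 = 0.5 A
|I_R1| = 0.5 A

Final answer: |I_R1| = 0.5 A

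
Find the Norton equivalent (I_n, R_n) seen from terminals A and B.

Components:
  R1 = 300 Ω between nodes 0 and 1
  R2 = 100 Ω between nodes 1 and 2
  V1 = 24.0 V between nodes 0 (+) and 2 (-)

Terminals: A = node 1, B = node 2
Find the Thévenin equivalent first; then I_n = V_th/R_th and R_n = R_th.
Step 1 — V_th is the open-circuit voltage V_A - V_B (nothing connected across the terminals).
Nodal analysis, taking node 2 as the 0 V reference.
Source V1 fixes V_0 = 24 V.
KCL at each unknown node (sum of currents leaving = 0; resistances in Ω):
  Node 1: (V_1 - 24)/300 + (V_1 - 0)/100 = 0
Collecting terms: 0.01333 × V_1 = 0.08  =>  V_1 = 6 V
V_th = V_1 - V_2 = 6 - 0 = 6 V
Step 2 — R_th: zero the source — replace V1 by a short circuit (node 2 merges into node 0) — and find the resistance seen between A (node 1) and B (node 0).
Reduce the network between node 1 (A) and node 0 (B) by series/parallel combination:
  Rp1 = R1 ‖ R2 (parallel, both between nodes 0 and 1) = 1/(1/300 + 1/100) = 75 Ω
R_th = 75 Ω
I_n = V_th/R_th = 6/75 = 0.08 A, and R_n = R_th = 75 Ω

Final answer: I_n = 0.08 A, R_n = 75 Ω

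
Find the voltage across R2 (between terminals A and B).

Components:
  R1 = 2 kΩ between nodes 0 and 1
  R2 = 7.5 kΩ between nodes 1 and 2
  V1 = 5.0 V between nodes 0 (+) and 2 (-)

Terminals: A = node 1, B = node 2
R1 and R2 are in series across V1 (node 0 → node 1 → node 2), and the output A–B is taken across R2, so this is a voltage divider.
Series current: I = V1/(R1 + R2) = 5/(2000 + 7500) = 5/9500 = 0.0005263 A
V_R2 = I × R2 = V1 × R2/(R1 + R2) = 5 × 7500/9500 = 3.947 V

Final answer: 3.947 V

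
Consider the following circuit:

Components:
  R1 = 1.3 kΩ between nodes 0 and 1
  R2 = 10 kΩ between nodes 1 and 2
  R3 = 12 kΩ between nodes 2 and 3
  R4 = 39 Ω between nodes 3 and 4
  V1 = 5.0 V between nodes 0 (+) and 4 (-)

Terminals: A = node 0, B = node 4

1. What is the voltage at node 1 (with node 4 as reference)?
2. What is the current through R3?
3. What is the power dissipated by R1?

Nodal analysis, taking node 4 as the 0 V reference.
Source V1 fixes V_0 = 5 V.
KCL at each unknown node (sum of currents leaving = 0; resistances in Ω):
  Node 1: (V_1 - 5)/1300 + (V_1 - V_2)/10000 = 0
  Node 2: (V_2 - V_1)/10000 + (V_2 - V_3)/12000 = 0
  Node 3: (V_3 - V_2)/12000 + (V_3 - 0)/39 = 0
Collecting terms (coefficients in siemens):
  0.0008692·V_1 - 0.0001·V_2 = 0.003846
  0.0001833·V_2 - 0.0001·V_1 - 0.00008333·V_3 = 0
  0.02572·V_3 - 0.00008333·V_2 = 0
Solving these 3 simultaneous equations (Gaussian elimination) gives:
  V_1 = 4.721 V, V_2 = 2.579 V, V_3 = 0.008355 V
Part 1:
  Read off the nodal solution: V_1 = 4.721 V
Part 2:
  I_R3 = (V_2 - V_3)/R3 = (2.579 - 0.008355)/12000 = 0.0002142 A
  Magnitude: I_R3 = 0.0002142 A
Part 3:
  I_R1 = (V_0 - V_1)/R1 = (5 - 4.721)/1300 = 0.0002142 A
  P_R1 = I_R1² × R1 = (0.0002142)² × 1300 = 0.00005966 W

Final answers:
1. V_1 = 4.721 V
2. I_R3 = 0.0002142 A
3. P_R1 = 5.966e-05 W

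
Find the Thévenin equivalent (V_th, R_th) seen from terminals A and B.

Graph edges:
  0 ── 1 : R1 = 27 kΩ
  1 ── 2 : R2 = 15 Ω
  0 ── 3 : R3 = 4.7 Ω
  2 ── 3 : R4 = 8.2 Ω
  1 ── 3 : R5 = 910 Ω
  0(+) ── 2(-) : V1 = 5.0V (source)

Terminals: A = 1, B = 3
Step 1 — V_th is the open-circuit voltage V_A - V_B (nothing connected across the terminals).
Nodal analysis, taking node 2 as the 0 V reference.
Source V1 fixes V_0 = 5 V.
KCL at each unknown node (sum of currents leaving = 0; resistances in Ω):
  Node 1: (V_1 - 5)/27000 + (V_1 - 0)/15 + (V_1 - V_3)/910 = 0
  Node 3: (V_3 - 5)/4.7 + (V_3 - 0)/8.2 + (V_3 - V_1)/910 = 0
Collecting terms (coefficients in siemens):
  0.0678·V_1 - 0.001099·V_3 = 0.0001852
  0.3358·V_3 - 0.001099·V_1 = 1.064
Determinant D = (0.0678)(0.3358) - (-0.001099)(-0.001099) = 0.02277
V_1 = [(0.0001852)(0.3358) - (-0.001099)(1.064)]/D = 0.05408 V
V_3 = [(0.0678)(1.064) - (0.0001852)(-0.001099)]/D = 3.168 V
V_th = V_1 - V_3 = 0.05408 - 3.168 = -3.114 V
Step 2 — R_th: zero the source — replace V1 by a short circuit (node 2 merges into node 0) — and find the resistance seen between A (node 1) and B (node 3).
Reduce the network between node 1 (A) and node 3 (B) by series/parallel combination:
  Rp1 = R1 ‖ R2 (parallel, both between nodes 0 and 1) = 1/(1/27000 + 1/15) = 14.99 Ω
  Rp2 = R3 ‖ R4 (parallel, both between nodes 0 and 3) = 1/(1/4.7 + 1/8.2) = 2.988 Ω
  Rs1 = Rp1 + Rp2 (series, joined only at node 0) = 14.99 + 2.988 = 17.98 Ω
  Rp3 = R5 ‖ Rs1 (parallel, both between nodes 1 and 3) = 1/(1/910 + 1/17.98) = 17.63 Ω
R_th = 17.63 Ω

Final answer: V_th = -3.114 V, R_th = 17.63 Ω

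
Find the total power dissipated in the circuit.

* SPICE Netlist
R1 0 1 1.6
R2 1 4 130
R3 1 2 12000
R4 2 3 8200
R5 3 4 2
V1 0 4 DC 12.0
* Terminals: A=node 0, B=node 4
Nodal analysis, taking node 4 as the 0 V reference.
Source V1 fixes V_0 = 12 V.
KCL at each unknown node (sum of currents leaving = 0; resistances in Ω):
  Node 1: (V_1 - 12)/1.6 + (V_1 - 0)/130 + (V_1 - V_2)/12000 = 0
  Node 2: (V_2 - V_1)/12000 + (V_2 - V_3)/8200 = 0
  Node 3: (V_3 - V_2)/8200 + (V_3 - 0)/2 = 0
Collecting terms (coefficients in siemens):
  0.6328·V_1 - 0.00008333·V_2 = 7.5
  0.0002053·V_2 - 0.00008333·V_1 - 0.000122·V_3 = 0
  0.5001·V_3 - 0.000122·V_2 = 0
Solving these 3 simultaneous equations (Gaussian elimination) gives:
  V_1 = 11.85 V, V_2 = 4.812 V, V_3 = 0.001173 V
Power in each resistor, P = (ΔV)²/R:
  P_R1 = (12 - 11.85)²/1.6 = 0.01347 W
  P_R2 = (11.85 - 0)²/130 = 1.081 W
  P_R3 = (11.85 - 4.812)²/12000 = 0.004131 W
  P_R4 = (4.812 - 0.001173)²/8200 = 0.002823 W
  P_R5 = (0.001173 - 0)²/2 = 0.0000006885 W
P_total = P_R1 + P_R2 + P_R3 + P_R4 + P_R5 = 1.101 W

Final answer: 1.101 W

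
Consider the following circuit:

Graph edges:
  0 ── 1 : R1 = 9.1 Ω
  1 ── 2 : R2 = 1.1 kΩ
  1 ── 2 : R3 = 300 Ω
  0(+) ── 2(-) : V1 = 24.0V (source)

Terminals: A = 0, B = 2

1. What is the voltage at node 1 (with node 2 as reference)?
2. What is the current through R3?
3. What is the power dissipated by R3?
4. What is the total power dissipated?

Nodal analysis, taking node 2 as the 0 V reference.
Source V1 fixes V_0 = 24 V.
KCL at each unknown node (sum of currents leaving = 0; resistances in Ω):
  Node 1: (V_1 - 24)/9.1 + (V_1 - 0)/1100 + (V_1 - 0)/300 = 0
Collecting terms: 0.1141 × V_1 = 2.637  =>  V_1 = 23.11 V
Part 1:
  Read off the nodal solution: V_1 = 23.11 V
Part 2:
  I_R3 = (V_1 - V_2)/R3 = (23.11 - 0)/300 = 0.07703 A
  Magnitude: I_R3 = 0.07703 A
Part 3:
  I_R3 = (V_1 - V_2)/R3 = (23.11 - 0)/300 = 0.07703 A
  P_R3 = I_R3² × R3 = (0.07703)² × 300 = 1.78 W
Part 4:
  Power in each resistor, P = (ΔV)²/R:
    P_R1 = (24 - 23.11)²/9.1 = 0.08746 W
    P_R2 = (23.11 - 0)²/1100 = 0.4854 W
    P_R3 = (23.11 - 0)²/300 = 1.78 W
  P_total = P_R1 + P_R2 + P_R3 = 2.353 W

Final answers:
1. V_1 = 23.11 V
2. I_R3 = 0.07703 A
3. P_R3 = 1.78 W
4. P_total = 2.353 W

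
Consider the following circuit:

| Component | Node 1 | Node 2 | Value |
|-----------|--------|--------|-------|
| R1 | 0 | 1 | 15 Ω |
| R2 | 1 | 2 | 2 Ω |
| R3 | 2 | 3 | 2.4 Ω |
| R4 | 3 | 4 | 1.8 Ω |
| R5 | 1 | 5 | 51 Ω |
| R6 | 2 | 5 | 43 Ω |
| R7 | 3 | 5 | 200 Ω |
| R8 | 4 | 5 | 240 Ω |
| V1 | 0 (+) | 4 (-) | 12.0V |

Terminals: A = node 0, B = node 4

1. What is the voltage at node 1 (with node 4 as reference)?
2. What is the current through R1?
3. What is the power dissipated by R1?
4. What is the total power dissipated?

Nodal analysis, taking node 4 as the 0 V reference.
Source V1 fixes V_0 = 12 V.
KCL at each unknown node (sum of currents leaving = 0; resistances in Ω):
  Node 1: (V_1 - 12)/15 + (V_1 - V_2)/2 + (V_1 - V_5)/51 = 0
  Node 2: (V_2 - V_1)/2 + (V_2 - V_3)/2.4 + (V_2 - V_5)/43 = 0
  Node 3: (V_3 - V_2)/2.4 + (V_3 - 0)/1.8 + (V_3 - V_5)/200 = 0
  Node 5: (V_5 - V_1)/51 + (V_5 - V_2)/43 + (V_5 - V_3)/200 + (V_5 - 0)/240 = 0
Collecting terms (coefficients in siemens):
  0.5863·V_1 - 0.5·V_2 - 0.01961·V_5 = 0.8
  0.9399·V_2 - 0.5·V_1 - 0.4167·V_3 - 0.02326·V_5 = 0
  0.9772·V_3 - 0.4167·V_2 - 0.005·V_5 = 0
  0.05203·V_5 - 0.01961·V_1 - 0.02326·V_2 - 0.005·V_3 = 0
Solving these 4 simultaneous equations (Gaussian elimination) gives:
  V_1 = 3.439 V, V_2 = 2.337 V, V_3 = 1.009 V, V_5 = 2.438 V
Part 1:
  Read off the nodal solution: V_1 = 3.439 V
Part 2:
  I_R1 = (V_0 - V_1)/R1 = (12 - 3.439)/15 = 0.5707 A
  Magnitude: I_R1 = 0.5707 A
Part 3:
  I_R1 = (V_0 - V_1)/R1 = (12 - 3.439)/15 = 0.5707 A
  P_R1 = I_R1² × R1 = (0.5707)² × 15 = 4.886 W
Part 4:
  Power in each resistor, P = (ΔV)²/R:
    P_R1 = (12 - 3.439)²/15 = 4.886 W
    P_R2 = (3.439 - 2.337)²/2 = 0.6074 W
    P_R3 = (2.337 - 1.009)²/2.4 = 0.735 W
    P_R4 = (1.009 - 0)²/1.8 = 0.5656 W
    P_R5 = (3.439 - 2.438)²/51 = 0.01967 W
    P_R6 = (2.337 - 2.438)²/43 = 0.0002351 W
    P_R7 = (1.009 - 2.438)²/200 = 0.01021 W
    P_R8 = (0 - 2.438)²/240 = 0.02476 W
  P_total = P_R1 + P_R2 + P_R3 + P_R4 + P_R5 + P_R6 + P_R7 + P_R8 = 6.849 W

Final answers:
1. V_1 = 3.439 V
2. I_R1 = 0.5707 A
3. P_R1 = 4.886 W
4. P_total = 6.849 W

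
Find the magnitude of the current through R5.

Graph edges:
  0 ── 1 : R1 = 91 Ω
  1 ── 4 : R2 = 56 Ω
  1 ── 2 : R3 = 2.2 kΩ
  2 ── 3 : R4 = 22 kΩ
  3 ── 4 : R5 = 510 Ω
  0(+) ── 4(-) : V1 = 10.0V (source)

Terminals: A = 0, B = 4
Nodal analysis, taking node 4 as the 0 V reference.
Source V1 fixes V_0 = 10 V.
KCL at each unknown node (sum of currents leaving = 0; resistances in Ω):
  Node 1: (V_1 - 10)/91 + (V_1 - 0)/56 + (V_1 - V_2)/2200 = 0
  Node 2: (V_2 - V_1)/2200 + (V_2 - V_3)/22000 = 0
  Node 3: (V_3 - V_2)/22000 + (V_3 - 0)/510 = 0
Collecting terms (coefficients in siemens):
  0.0293·V_1 - 0.0004545·V_2 = 0.1099
  0.0005·V_2 - 0.0004545·V_1 - 0.00004545·V_3 = 0
  0.002006·V_3 - 0.00004545·V_2 = 0
Solving these 3 simultaneous equations (Gaussian elimination) gives:
  V_1 = 3.804 V, V_2 = 3.465 V, V_3 = 0.07852 V
I_R5 = (V_3 - V_4)/R5 = (0.07852 - 0)/510 = 0.000154 A
|I_R5| = 0.000154 A

Final answer: |I_R5| = 0.000154 A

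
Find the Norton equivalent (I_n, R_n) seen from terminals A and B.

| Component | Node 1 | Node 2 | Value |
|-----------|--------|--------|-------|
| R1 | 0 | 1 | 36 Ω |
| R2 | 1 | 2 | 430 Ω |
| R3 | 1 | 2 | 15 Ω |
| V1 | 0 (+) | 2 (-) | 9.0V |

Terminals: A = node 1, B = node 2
Find the Thévenin equivalent first; then I_n = V_th/R_th and R_n = R_th.
Step 1 — V_th is the open-circuit voltage V_A - V_B (nothing connected across the terminals).
Nodal analysis, taking node 2 as the 0 V reference.
Source V1 fixes V_0 = 9 V.
KCL at each unknown node (sum of currents leaving = 0; resistances in Ω):
  Node 1: (V_1 - 9)/36 + (V_1 - 0)/430 + (V_1 - 0)/15 = 0
Collecting terms: 0.09677 × V_1 = 0.25  =>  V_1 = 2.583 V
V_th = V_1 - V_2 = 2.583 - 0 = 2.583 V
Step 2 — R_th: zero the source — replace V1 by a short circuit (node 2 merges into node 0) — and find the resistance seen between A (node 1) and B (node 0).
Reduce the network between node 1 (A) and node 0 (B) by series/parallel combination:
  Rp1 = R1 ‖ R2 ‖ R3 (parallel, all between nodes 0 and 1) = 1/(1/36 + 1/430 + 1/15) = 10.33 Ω
R_th = 10.33 Ω
I_n = V_th/R_th = 2.583/10.33 = 0.25 A, and R_n = R_th = 10.33 Ω

Final answer: I_n = 0.25 A, R_n = 10.33 Ω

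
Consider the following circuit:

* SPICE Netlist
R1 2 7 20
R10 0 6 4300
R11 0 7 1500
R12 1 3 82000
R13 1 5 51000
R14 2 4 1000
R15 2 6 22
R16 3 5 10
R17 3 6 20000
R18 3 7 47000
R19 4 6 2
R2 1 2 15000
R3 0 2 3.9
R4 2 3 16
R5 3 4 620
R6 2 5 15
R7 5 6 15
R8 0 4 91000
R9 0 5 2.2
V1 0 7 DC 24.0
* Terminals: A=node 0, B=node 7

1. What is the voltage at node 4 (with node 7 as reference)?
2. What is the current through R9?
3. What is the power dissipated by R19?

Nodal analysis, taking node 7 as the 0 V reference.
Source V1 fixes V_0 = 24 V.
KCL at each unknown node (sum of currents leaving = 0; resistances in Ω):
  Node 1: (V_1 - V_2)/15000 + (V_1 - V_3)/82000 + (V_1 - V_5)/51000 = 0
  Node 2: (V_2 - 0)/20 + (V_2 - V_1)/15000 + (V_2 - 24)/3.9 + (V_2 - V_3)/16 + (V_2 - V_5)/15 + (V_2 - V_4)/1000 + (V_2 - V_6)/22 = 0
  Node 3: (V_3 - V_2)/16 + (V_3 - V_4)/620 + (V_3 - V_1)/82000 + (V_3 - V_5)/10 + (V_3 - V_6)/20000 + (V_3 - 0)/47000 = 0
  Node 4: (V_4 - V_3)/620 + (V_4 - 24)/91000 + (V_4 - V_2)/1000 + (V_4 - V_6)/2 = 0
  Node 5: (V_5 - V_2)/15 + (V_5 - V_6)/15 + (V_5 - 24)/2.2 + (V_5 - V_1)/51000 + (V_5 - V_3)/10 = 0
  Node 6: (V_6 - V_5)/15 + (V_6 - 24)/4300 + (V_6 - V_2)/22 + (V_6 - V_3)/20000 + (V_6 - V_4)/2 = 0
Collecting terms (coefficients in siemens):
  0.00009847·V_1 - 0.00006667·V_2 - 0.0000122·V_3 - 0.00001961·V_5 = 0
  0.4821·V_2 - 0.00006667·V_1 - 0.0625·V_3 - 0.001·V_4 - 0.06667·V_5 - 0.04545·V_6 = 6.154
  0.1642·V_3 - 0.0000122·V_1 - 0.0625·V_2 - 0.001613·V_4 - 0.1·V_5 - 0.00005·V_6 = 0
  0.5026·V_4 - 0.001·V_2 - 0.001613·V_3 - 0.5·V_6 = 0.0002637
  0.6879·V_5 - 0.00001961·V_1 - 0.06667·V_2 - 0.1·V_3 - 0.06667·V_6 = 10.91
  0.6124·V_6 - 0.04545·V_2 - 0.00005·V_3 - 0.5·V_4 - 0.06667·V_5 = 0.005581
Solving these 6 simultaneous equations (Gaussian elimination) gives:
  V_1 = 21.69 V, V_2 = 21.07 V, V_3 = 22.46 V, V_4 = 22.41 V
  V_5 = 23.34 V, V_6 = 22.41 V
Part 1:
  Read off the nodal solution: V_4 = 22.41 V
Part 2:
  I_R9 = (V_0 - V_5)/R9 = (24 - 23.34)/2.2 = 0.3011 A
  Magnitude: I_R9 = 0.3011 A
Part 3:
  I_R19 = (V_4 - V_6)/R19 = (22.41 - 22.41)/2 = -0.001236 A
  P_R19 = I_R19² × R19 = (-0.001236)² × 2 = 0.000003056 W

Final answers:
1. V_4 = 22.41 V
2. I_R9 = 0.3011 A
3. P_R19 = 3.056e-06 W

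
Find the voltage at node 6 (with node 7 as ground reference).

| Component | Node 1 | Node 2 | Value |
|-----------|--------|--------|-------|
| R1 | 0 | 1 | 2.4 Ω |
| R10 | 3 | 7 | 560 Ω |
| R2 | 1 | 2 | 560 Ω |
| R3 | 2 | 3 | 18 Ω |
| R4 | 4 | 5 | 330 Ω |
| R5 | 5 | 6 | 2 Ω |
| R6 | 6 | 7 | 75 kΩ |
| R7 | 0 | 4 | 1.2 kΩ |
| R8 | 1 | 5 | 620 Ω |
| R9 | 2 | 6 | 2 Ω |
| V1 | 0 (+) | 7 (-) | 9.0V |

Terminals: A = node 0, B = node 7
Nodal analysis, taking node 7 as the 0 V reference.
Source V1 fixes V_0 = 9 V.
KCL at each unknown node (sum of currents leaving = 0; resistances in Ω):
  Node 1: (V_1 - 9)/2.4 + (V_1 - V_2)/560 + (V_1 - V_5)/620 = 0
  Node 2: (V_2 - V_1)/560 + (V_2 - V_3)/18 + (V_2 - V_6)/2 = 0
  Node 3: (V_3 - V_2)/18 + (V_3 - 0)/560 = 0
  Node 4: (V_4 - V_5)/330 + (V_4 - 9)/1200 = 0
  Node 5: (V_5 - V_4)/330 + (V_5 - V_6)/2 + (V_5 - V_1)/620 = 0
  Node 6: (V_6 - V_5)/2 + (V_6 - 0)/75000 + (V_6 - V_2)/2 = 0
Collecting terms (coefficients in siemens):
  0.4201·V_1 - 0.001786·V_2 - 0.001613·V_5 = 3.75
  0.5573·V_2 - 0.001786·V_1 - 0.05556·V_3 - 0.5·V_6 = 0
  0.05734·V_3 - 0.05556·V_2 = 0
  0.003864·V_4 - 0.00303·V_5 = 0.0075
  0.5046·V_5 - 0.001613·V_1 - 0.00303·V_4 - 0.5·V_6 = 0
  1·V_6 - 0.5·V_2 - 0.5·V_5 = 0
Solving these 6 simultaneous equations (Gaussian elimination) gives:
  V_1 = 8.978 V, V_2 = 6.27 V, V_3 = 6.075 V, V_4 = 6.878 V
  V_5 = 6.294 V, V_6 = 6.282 V
The requested potential is V_6 = 6.282 V.

Final answer: V_6 = 6.282 V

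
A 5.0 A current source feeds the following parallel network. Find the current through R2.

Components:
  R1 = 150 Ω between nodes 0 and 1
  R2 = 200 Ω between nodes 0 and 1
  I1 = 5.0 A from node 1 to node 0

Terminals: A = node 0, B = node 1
All resistors sit directly between nodes 0 and 1, so they are in parallel and share one voltage V; the full source current 5 A splits among them.
1/R_par = 1/150 + 1/200 = 0.01167 S  =>  R_par = 85.71 Ω
V = I × R_par = 5 × 85.71 = 428.6 V
I_R2 = V/R2 = 428.6/200 = 2.143 A

Final answer: 2.143 A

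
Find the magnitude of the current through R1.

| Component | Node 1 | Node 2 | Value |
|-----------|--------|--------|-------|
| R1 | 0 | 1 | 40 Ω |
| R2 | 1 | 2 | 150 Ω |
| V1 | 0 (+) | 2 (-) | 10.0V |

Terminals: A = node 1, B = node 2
Nodal analysis, taking node 2 as the 0 V reference.
Source V1 fixes V_0 = 10 V.
KCL at each unknown node (sum of currents leaving = 0; resistances in Ω):
  Node 1: (V_1 - 10)/40 + (V_1 - 0)/150 = 0
Collecting terms: 0.03167 × V_1 = 0.25  =>  V_1 = 7.895 V
I_R1 = (V_0 - V_1)/R1 = (10 - 7.895)/40 = 0.05263 A
|I_R1| = 0.05263 A

Final answer: |I_R1| = 0.05263 A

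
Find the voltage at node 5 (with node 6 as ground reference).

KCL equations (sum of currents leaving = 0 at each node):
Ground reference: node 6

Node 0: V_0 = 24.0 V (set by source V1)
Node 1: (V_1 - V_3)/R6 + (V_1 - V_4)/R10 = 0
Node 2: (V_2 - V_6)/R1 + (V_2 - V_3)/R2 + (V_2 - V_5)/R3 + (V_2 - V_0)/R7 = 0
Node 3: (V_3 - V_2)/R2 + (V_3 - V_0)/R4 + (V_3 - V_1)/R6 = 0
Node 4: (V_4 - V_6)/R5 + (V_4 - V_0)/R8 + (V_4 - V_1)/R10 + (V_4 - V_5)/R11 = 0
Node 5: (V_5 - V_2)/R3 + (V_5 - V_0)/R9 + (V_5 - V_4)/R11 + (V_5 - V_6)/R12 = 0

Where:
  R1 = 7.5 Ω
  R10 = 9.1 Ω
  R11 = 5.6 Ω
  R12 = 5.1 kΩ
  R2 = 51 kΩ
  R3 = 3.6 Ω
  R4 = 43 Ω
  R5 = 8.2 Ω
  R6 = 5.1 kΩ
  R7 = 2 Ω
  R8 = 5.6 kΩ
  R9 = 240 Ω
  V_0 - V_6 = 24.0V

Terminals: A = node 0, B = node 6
Nodal analysis, taking node 6 as the 0 V reference.
Source V1 fixes V_0 = 24 V.
KCL at each unknown node (sum of currents leaving = 0; resistances in Ω):
  Node 1: (V_1 - V_3)/5100 + (V_1 - V_4)/9.1 = 0
  Node 2: (V_2 - 0)/7.5 + (V_2 - V_3)/51000 + (V_2 - V_5)/3.6 + (V_2 - 24)/2 = 0
  Node 3: (V_3 - V_2)/51000 + (V_3 - 24)/43 + (V_3 - V_1)/5100 = 0
  Node 4: (V_4 - 0)/8.2 + (V_4 - 24)/5600 + (V_4 - V_1)/9.1 + (V_4 - V_5)/5.6 = 0
  Node 5: (V_5 - V_2)/3.6 + (V_5 - 24)/240 + (V_5 - V_4)/5.6 + (V_5 - 0)/5100 = 0
Collecting terms (coefficients in siemens):
  0.1101·V_1 - 0.0001961·V_3 - 0.1099·V_4 = 0
  0.9111·V_2 - 0.00001961·V_3 - 0.2778·V_5 = 12
  0.02347·V_3 - 0.0001961·V_1 - 0.00001961·V_2 = 0.5581
  0.4106·V_4 - 0.1099·V_1 - 0.1786·V_5 = 0.004286
  0.4607·V_5 - 0.2778·V_2 - 0.1786·V_4 = 0.1
Solving these 5 simultaneous equations (Gaussian elimination) gives:
  V_1 = 8.329 V, V_2 = 17.42 V, V_3 = 23.86 V, V_4 = 8.301 V
  V_5 = 13.94 V
The requested potential is V_5 = 13.94 V.

Final answer: V_5 = 13.94 V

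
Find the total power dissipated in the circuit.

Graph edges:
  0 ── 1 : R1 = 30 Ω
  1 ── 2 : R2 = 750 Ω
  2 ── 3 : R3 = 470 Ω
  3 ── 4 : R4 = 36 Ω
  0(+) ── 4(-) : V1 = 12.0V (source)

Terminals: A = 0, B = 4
Nodal analysis, taking node 4 as the 0 V reference.
Source V1 fixes V_0 = 12 V.
KCL at each unknown node (sum of currents leaving = 0; resistances in Ω):
  Node 1: (V_1 - 12)/30 + (V_1 - V_2)/750 = 0
  Node 2: (V_2 - V_1)/750 + (V_2 - V_3)/470 = 0
  Node 3: (V_3 - V_2)/470 + (V_3 - 0)/36 = 0
Collecting terms (coefficients in siemens):
  0.03467·V_1 - 0.001333·V_2 = 0.4
  0.003461·V_2 - 0.001333·V_1 - 0.002128·V_3 = 0
  0.02991·V_3 - 0.002128·V_2 = 0
Solving these 3 simultaneous equations (Gaussian elimination) gives:
  V_1 = 11.72 V, V_2 = 4.722 V, V_3 = 0.3359 V
Power in each resistor, P = (ΔV)²/R:
  P_R1 = (12 - 11.72)²/30 = 0.002612 W
  P_R2 = (11.72 - 4.722)²/750 = 0.0653 W
  P_R3 = (4.722 - 0.3359)²/470 = 0.04092 W
  P_R4 = (0.3359 - 0)²/36 = 0.003135 W
P_total = P_R1 + P_R2 + P_R3 + P_R4 = 0.112 W

Final answer: 0.112 W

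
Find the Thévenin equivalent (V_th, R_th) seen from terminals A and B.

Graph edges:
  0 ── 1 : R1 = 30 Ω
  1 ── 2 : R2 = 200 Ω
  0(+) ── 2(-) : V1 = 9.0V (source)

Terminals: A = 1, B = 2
Step 1 — V_th is the open-circuit voltage V_A - V_B (nothing connected across the terminals).
Nodal analysis, taking node 2 as the 0 V reference.
Source V1 fixes V_0 = 9 V.
KCL at each unknown node (sum of currents leaving = 0; resistances in Ω):
  Node 1: (V_1 - 9)/30 + (V_1 - 0)/200 = 0
Collecting terms: 0.03833 × V_1 = 0.3  =>  V_1 = 7.826 V
V_th = V_1 - V_2 = 7.826 - 0 = 7.826 V
Step 2 — R_th: zero the source — replace V1 by a short circuit (node 2 merges into node 0) — and find the resistance seen between A (node 1) and B (node 0).
Reduce the network between node 1 (A) and node 0 (B) by series/parallel combination:
  Rp1 = R1 ‖ R2 (parallel, both between nodes 0 and 1) = 1/(1/30 + 1/200) = 26.09 Ω
R_th = 26.09 Ω

Final answer: V_th = 7.826 V, R_th = 26.09 Ω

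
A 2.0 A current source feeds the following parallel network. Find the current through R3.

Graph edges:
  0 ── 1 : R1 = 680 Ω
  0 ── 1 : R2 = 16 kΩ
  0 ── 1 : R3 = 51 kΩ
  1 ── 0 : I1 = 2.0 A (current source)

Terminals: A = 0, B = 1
All resistors sit directly between nodes 0 and 1, so they are in parallel and share one voltage V; the full source current 2 A splits among them.
1/R_par = 1/680 + 1/16000 + 1/51000 = 0.001553 S  =>  R_par = 644 Ω
V = I × R_par = 2 × 644 = 1288 V
I_R3 = V/R3 = 1288/51000 = 0.02526 A

Final answer: 0.02526 A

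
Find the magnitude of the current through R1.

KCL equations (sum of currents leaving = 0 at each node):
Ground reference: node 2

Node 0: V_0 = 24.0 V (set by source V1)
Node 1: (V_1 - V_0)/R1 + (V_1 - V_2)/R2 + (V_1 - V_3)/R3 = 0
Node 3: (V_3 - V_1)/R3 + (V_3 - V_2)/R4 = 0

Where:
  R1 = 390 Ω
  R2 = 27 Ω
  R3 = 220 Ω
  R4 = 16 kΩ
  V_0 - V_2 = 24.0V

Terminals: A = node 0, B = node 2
Nodal analysis, taking node 2 as the 0 V reference.
Source V1 fixes V_0 = 24 V.
KCL at each unknown node (sum of currents leaving = 0; resistances in Ω):
  Node 1: (V_1 - 24)/390 + (V_1 - 0)/27 + (V_1 - V_3)/220 = 0
  Node 3: (V_3 - V_1)/220 + (V_3 - 0)/16000 = 0
Collecting terms (coefficients in siemens):
  0.04415·V_1 - 0.004545·V_3 = 0.06154
  0.004608·V_3 - 0.004545·V_1 = 0
Determinant D = (0.04415)(0.004608) - (-0.004545)(-0.004545) = 0.0001828
V_1 = [(0.06154)(0.004608) - (-0.004545)(0)]/D = 1.552 V
V_3 = [(0.04415)(0) - (0.06154)(-0.004545)]/D = 1.53 V
I_R1 = (V_0 - V_1)/R1 = (24 - 1.552)/390 = 0.05756 A
|I_R1| = 0.05756 A

Final answer: |I_R1| = 0.05756 A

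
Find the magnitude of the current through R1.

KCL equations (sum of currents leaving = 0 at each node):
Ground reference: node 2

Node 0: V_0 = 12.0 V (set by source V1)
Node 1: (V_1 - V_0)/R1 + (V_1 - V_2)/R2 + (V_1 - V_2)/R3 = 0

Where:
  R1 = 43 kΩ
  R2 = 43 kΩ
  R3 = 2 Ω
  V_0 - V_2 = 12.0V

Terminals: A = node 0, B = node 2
Nodal analysis, taking node 2 as the 0 V reference.
Source V1 fixes V_0 = 12 V.
KCL at each unknown node (sum of currents leaving = 0; resistances in Ω):
  Node 1: (V_1 - 12)/43000 + (V_1 - 0)/43000 + (V_1 - 0)/2 = 0
Collecting terms: 0.5 × V_1 = 0.0002791  =>  V_1 = 0.0005581 V
I_R1 = (V_0 - V_1)/R1 = (12 - 0.0005581)/43000 = 0.0002791 A
|I_R1| = 0.0002791 A

Final answer: |I_R1| = 0.0002791 A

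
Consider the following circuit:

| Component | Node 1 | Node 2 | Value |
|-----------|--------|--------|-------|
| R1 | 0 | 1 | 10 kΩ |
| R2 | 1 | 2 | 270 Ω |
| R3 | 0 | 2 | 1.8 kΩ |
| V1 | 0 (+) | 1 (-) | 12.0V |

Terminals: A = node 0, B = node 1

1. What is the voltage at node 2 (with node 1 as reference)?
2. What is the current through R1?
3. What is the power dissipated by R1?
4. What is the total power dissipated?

Nodal analysis, taking node 1 as the 0 V reference.
Source V1 fixes V_0 = 12 V.
KCL at each unknown node (sum of currents leaving = 0; resistances in Ω):
  Node 2: (V_2 - 0)/270 + (V_2 - 12)/1800 = 0
Collecting terms: 0.004259 × V_2 = 0.006667  =>  V_2 = 1.565 V
Part 1:
  Read off the nodal solution: V_2 = 1.565 V
Part 2:
  I_R1 = (V_0 - V_1)/R1 = (12 - 0)/10000 = 0.0012 A
  Magnitude: I_R1 = 0.0012 A
Part 3:
  I_R1 = (V_0 - V_1)/R1 = (12 - 0)/10000 = 0.0012 A
  P_R1 = I_R1² × R1 = (0.0012)² × 10000 = 0.0144 W
Part 4:
  Power in each resistor, P = (ΔV)²/R:
    P_R1 = (12 - 0)²/10000 = 0.0144 W
    P_R2 = (0 - 1.565)²/270 = 0.009074 W
    P_R3 = (12 - 1.565)²/1800 = 0.06049 W
  P_total = P_R1 + P_R2 + P_R3 = 0.08397 W

Final answers:
1. V_2 = 1.565 V
2. I_R1 = 0.0012 A
3. P_R1 = 0.0144 W
4. P_total = 0.08397 W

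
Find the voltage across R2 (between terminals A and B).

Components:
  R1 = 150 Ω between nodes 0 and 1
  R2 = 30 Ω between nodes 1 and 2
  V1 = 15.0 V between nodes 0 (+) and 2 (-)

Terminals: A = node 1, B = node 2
R1 and R2 are in series across V1 (node 0 → node 1 → node 2), and the output A–B is taken across R2, so this is a voltage divider.
Series current: I = V1/(R1 + R2) = 15/(150 + 30) = 15/180 = 0.08333 A
V_R2 = I × R2 = V1 × R2/(R1 + R2) = 15 × 30/180 = 2.5 V

Final answer: 2.5 V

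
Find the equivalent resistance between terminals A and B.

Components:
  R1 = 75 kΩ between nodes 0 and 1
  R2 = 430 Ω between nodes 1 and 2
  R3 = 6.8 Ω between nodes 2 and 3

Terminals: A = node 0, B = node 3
Reduce the network between node 0 (A) and node 3 (B) by series/parallel combination:
  Rs1 = R1 + R2 (series, joined only at node 1) = 75000 + 430 = 75430 Ω
  Rs2 = R3 + Rs1 (series, joined only at node 2) = 6.8 + 75430 = 75440 Ω
R_eq = 75.44 kΩ

Final answer: 75.44 kΩ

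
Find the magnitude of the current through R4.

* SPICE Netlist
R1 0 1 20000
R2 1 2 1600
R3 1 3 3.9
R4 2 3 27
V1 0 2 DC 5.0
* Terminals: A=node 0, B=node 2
Nodal analysis, taking node 2 as the 0 V reference.
Source V1 fixes V_0 = 5 V.
KCL at each unknown node (sum of currents leaving = 0; resistances in Ω):
  Node 1: (V_1 - 5)/20000 + (V_1 - 0)/1600 + (V_1 - V_3)/3.9 = 0
  Node 3: (V_3 - V_1)/3.9 + (V_3 - 0)/27 = 0
Collecting terms (coefficients in siemens):
  0.2571·V_1 - 0.2564·V_3 = 0.00025
  0.2934·V_3 - 0.2564·V_1 = 0
Determinant D = (0.2571)(0.2934) - (-0.2564)(-0.2564) = 0.009695
V_1 = [(0.00025)(0.2934) - (-0.2564)(0)]/D = 0.007567 V
V_3 = [(0.2571)(0) - (0.00025)(-0.2564)]/D = 0.006612 V
I_R4 = (V_2 - V_3)/R4 = (0 - 0.006612)/27 = -0.0002449 A
|I_R4| = 0.0002449 A

Final answer: |I_R4| = 0.0002449 A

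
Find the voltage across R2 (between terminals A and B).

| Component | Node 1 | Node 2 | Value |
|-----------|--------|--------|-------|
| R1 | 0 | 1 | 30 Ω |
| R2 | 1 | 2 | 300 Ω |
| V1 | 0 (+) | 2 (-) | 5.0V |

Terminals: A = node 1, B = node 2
R1 and R2 are in series across V1 (node 0 → node 1 → node 2), and the output A–B is taken across R2, so this is a voltage divider.
Series current: I = V1/(R1 + R2) = 5/(30 + 300) = 5/330 = 0.01515 A
V_R2 = I × R2 = V1 × R2/(R1 + R2) = 5 × 300/330 = 4.545 V

Final answer: 4.545 V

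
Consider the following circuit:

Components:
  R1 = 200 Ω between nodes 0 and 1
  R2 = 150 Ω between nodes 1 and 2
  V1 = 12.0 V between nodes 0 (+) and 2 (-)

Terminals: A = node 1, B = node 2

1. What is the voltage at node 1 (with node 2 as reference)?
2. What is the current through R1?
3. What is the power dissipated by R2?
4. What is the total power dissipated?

Nodal analysis, taking node 2 as the 0 V reference.
Source V1 fixes V_0 = 12 V.
KCL at each unknown node (sum of currents leaving = 0; resistances in Ω):
  Node 1: (V_1 - 12)/200 + (V_1 - 0)/150 = 0
Collecting terms: 0.01167 × V_1 = 0.06  =>  V_1 = 5.143 V
Part 1:
  Read off the nodal solution: V_1 = 5.143 V
Part 2:
  I_R1 = (V_0 - V_1)/R1 = (12 - 5.143)/200 = 0.03429 A
  Magnitude: I_R1 = 0.03429 A
Part 3:
  I_R2 = (V_1 - V_2)/R2 = (5.143 - 0)/150 = 0.03429 A
  P_R2 = I_R2² × R2 = (0.03429)² × 150 = 0.1763 W
Part 4:
  Power in each resistor, P = (ΔV)²/R:
    P_R1 = (12 - 5.143)²/200 = 0.2351 W
    P_R2 = (5.143 - 0)²/150 = 0.1763 W
  P_total = P_R1 + P_R2 = 0.4114 W

Final answers:
1. V_1 = 5.143 V
2. I_R1 = 0.03429 A
3. P_R2 = 0.1763 W
4. P_total = 0.4114 W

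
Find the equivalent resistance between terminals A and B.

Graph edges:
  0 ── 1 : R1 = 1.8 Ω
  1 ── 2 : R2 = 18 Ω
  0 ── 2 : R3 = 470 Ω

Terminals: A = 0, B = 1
Reduce the network between node 0 (A) and node 1 (B) by series/parallel combination:
  Rs1 = R3 + R2 (series, joined only at node 2) = 470 + 18 = 488 Ω
  Rp1 = R1 ‖ Rs1 (parallel, both between nodes 0 and 1) = 1/(1/1.8 + 1/488) = 1.793 Ω
R_eq = 1.793 Ω

Final answer: 1.793 Ω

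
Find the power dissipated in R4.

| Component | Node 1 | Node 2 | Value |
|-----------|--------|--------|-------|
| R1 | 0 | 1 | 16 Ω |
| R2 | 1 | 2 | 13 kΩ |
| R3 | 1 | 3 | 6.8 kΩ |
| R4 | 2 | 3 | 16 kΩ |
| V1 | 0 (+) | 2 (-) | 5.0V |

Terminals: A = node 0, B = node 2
Nodal analysis, taking node 2 as the 0 V reference.
Source V1 fixes V_0 = 5 V.
KCL at each unknown node (sum of currents leaving = 0; resistances in Ω):
  Node 1: (V_1 - 5)/16 + (V_1 - 0)/13000 + (V_1 - V_3)/6800 = 0
  Node 3: (V_3 - V_1)/6800 + (V_3 - 0)/16000 = 0
Collecting terms (coefficients in siemens):
  0.06272·V_1 - 0.0001471·V_3 = 0.3125
  0.0002096·V_3 - 0.0001471·V_1 = 0
Determinant D = (0.06272)(0.0002096) - (-0.0001471)(-0.0001471) = 0.00001312
V_1 = [(0.3125)(0.0002096) - (-0.0001471)(0)]/D = 4.99 V
V_3 = [(0.06272)(0) - (0.3125)(-0.0001471)]/D = 3.502 V
I_R4 = (V_2 - V_3)/R4 = (0 - 3.502)/16000 = -0.0002189 A
P_R4 = I_R4² × R4 = (-0.0002189)² × 16000 = 0.0007665 W

Final answer: 0.0007665 W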